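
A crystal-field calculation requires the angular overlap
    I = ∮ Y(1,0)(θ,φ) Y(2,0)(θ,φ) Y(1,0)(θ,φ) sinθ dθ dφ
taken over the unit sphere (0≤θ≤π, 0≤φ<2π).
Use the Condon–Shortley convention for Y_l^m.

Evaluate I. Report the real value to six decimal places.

0.252313

m-sum 0 ✓  L=4 even ✓  1≤1≤3 ✓
Π(2lᵢ+1) = 3×5×3 = 45
triangle coeff Δ(1,2,1) = 1/30
Σ_t [1,1]: t=1:−1/1 = -1/1
(3j)²=2/15 [(1 2 1; 0 0 0)], sign=+1
(m-triple is (0,0,0) — same symbol as above.)
⇒ 4πI² = 4/5
I = (+1)√(4/5/(4π)) = 0.25231325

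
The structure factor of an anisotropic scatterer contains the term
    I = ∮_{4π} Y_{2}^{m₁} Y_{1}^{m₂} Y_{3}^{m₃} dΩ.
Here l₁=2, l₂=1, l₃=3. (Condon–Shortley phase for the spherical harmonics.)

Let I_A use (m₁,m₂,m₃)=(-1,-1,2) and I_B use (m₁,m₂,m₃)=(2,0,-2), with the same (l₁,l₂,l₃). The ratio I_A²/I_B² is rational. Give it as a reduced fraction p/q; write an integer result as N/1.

2/1

l's match ⇒ only the (l;m) 3-j factors differ between A and B.
A: triangle coeff Δ(2,1,3) = 1/105; Σ_t [0,0]: t=0:+1/12 = 1/12; (3j)²=2/21 [(2 1 3; -1 -1 2)], sign=-1
B: triangle coeff Δ(2,1,3) = 1/105; Σ_t [0,0]: t=0:+1/24 = 1/24; (3j)²=1/21 [(2 1 3; 2 0 -2)], sign=-1
I_A²/I_B² = (2/21)/(1/21) = 2/1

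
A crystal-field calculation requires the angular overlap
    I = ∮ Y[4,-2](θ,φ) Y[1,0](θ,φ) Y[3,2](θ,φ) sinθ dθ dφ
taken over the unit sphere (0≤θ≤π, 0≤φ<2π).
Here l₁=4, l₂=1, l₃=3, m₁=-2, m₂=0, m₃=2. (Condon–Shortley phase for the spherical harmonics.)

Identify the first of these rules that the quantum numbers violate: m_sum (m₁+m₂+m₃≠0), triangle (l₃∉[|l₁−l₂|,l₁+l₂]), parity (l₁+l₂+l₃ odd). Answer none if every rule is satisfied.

azimuthal sum: -2 + 0 + 2 = 0  ✓
3 ≤ 3 ≤ 5 (triangle on l)  ✓
L = 4 + 1 + 3 = 8 (even)  ✓

none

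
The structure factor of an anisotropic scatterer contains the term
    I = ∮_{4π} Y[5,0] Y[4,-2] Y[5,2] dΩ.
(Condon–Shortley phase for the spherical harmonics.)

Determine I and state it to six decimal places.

-0.099440

Checks pass: Σm=0; 14 even; l₃=5∈[1,9].
(2·5+1)(2·4+1)(2·5+1) = 1089
Δ: 4! 6! 4! / 15! → 1/3153150
sum: t=0:+1/69120 t=1:−1/1728 t=2:+1/576 t=3:−1/1728 t=4:+1/69120 = 7/11520
3j²(5 4 5; 0 0 0) = Δ·Π!·Σ² = 2/143  (sign -1)
sum: t=0:+1/11520 t=1:−1/1728 t=2:+1/3456 = -7/34560
3j²(5 4 5; 0 -2 2) = Δ·Π!·Σ² = 7/858  (sign +1)
combine: 4πI² = 1089·2/143·7/858 = 21/169
take √, sign -1: I = -0.09944006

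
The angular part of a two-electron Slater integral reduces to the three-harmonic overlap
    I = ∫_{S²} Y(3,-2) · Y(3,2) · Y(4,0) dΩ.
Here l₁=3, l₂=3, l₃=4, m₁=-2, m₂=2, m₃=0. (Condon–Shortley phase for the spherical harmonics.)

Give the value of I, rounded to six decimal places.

-0.179515

m-sum 0 ✓  L=10 even ✓  0≤4≤6 ✓
Π(2lᵢ+1) = 7×7×9 = 441
triangle coeff Δ(3,3,4) = 1/34650
Σ_t [0,2]: t=0:+1/72 t=1:−1/16 t=2:+1/72 = -5/144
(3j)²=2/77 [(3 3 4; 0 0 0)], sign=-1
Σ_t [1,2]: t=1:−1/576 t=2:+1/72 = 7/576
(3j)²=7/198 [(3 3 4; -2 2 0)], sign=+1
⇒ 4πI² = 49/121
I = (-1)√(49/121/(4π)) = -0.17951487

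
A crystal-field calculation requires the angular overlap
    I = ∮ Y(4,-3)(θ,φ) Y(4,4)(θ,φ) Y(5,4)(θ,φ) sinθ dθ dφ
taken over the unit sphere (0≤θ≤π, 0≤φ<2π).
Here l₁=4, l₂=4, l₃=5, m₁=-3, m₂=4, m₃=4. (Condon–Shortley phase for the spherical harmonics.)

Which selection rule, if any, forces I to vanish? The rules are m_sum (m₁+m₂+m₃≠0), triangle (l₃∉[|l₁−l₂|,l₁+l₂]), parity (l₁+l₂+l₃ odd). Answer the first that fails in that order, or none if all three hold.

m₁+m₂+m₃ = -3 + 4 + 4 = 5  ✗
triangle: |4−4|=0 ≤ l₃=5 ≤ 4+4=8
parity: l₁+l₂+l₃ = 13 is odd

m_sum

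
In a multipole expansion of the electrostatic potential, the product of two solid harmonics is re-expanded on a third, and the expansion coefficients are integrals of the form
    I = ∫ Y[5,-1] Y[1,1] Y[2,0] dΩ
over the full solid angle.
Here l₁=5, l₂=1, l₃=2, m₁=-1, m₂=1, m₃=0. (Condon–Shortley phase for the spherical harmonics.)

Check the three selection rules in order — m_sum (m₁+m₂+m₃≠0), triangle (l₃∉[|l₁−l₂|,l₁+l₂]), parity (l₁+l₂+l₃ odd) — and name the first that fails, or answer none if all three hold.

triangle

m₁+m₂+m₃ = -1 + 1 + 0 = 0  ✓
triangle: |5−1|=4 ≤ l₃=2 ≤ 5+1=6  ✗
parity: l₁+l₂+l₃ = 8 is even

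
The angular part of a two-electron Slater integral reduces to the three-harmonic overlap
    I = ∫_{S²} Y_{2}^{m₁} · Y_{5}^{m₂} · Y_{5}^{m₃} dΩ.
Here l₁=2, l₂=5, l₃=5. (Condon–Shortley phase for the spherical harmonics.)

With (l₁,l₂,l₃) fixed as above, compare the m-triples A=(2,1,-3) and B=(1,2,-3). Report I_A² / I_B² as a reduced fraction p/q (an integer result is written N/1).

28/25

Same 2,5,5: normalisation and zero-m 3j drop out of the ratio.
A: Δ: 2! 2! 8! / 13! → 1/38610; sum: t=0:+1/5760 = 1/5760; 3j²(2 5 5; 2 1 -3) = Δ·Π!·Σ² = 56/2145  (sign +1)
B: Δ: 2! 2! 8! / 13! → 1/38610; sum: t=0:+1/10080 t=1:−1/2880 = -1/4032; 3j²(2 5 5; 1 2 -3) = Δ·Π!·Σ² = 10/429  (sign -1)
I_A²/I_B² = (56/2145)/(10/429) = 28/25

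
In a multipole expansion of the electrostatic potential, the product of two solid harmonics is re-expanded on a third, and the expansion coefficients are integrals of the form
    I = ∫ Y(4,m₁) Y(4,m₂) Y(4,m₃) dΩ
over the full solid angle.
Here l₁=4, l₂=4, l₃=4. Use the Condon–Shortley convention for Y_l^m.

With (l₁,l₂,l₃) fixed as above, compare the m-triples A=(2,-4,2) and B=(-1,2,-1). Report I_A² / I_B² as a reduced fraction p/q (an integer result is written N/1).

7/4

l's match ⇒ only the (l;m) 3-j factors differ between A and B.
A: triangle coeff Δ(4,4,4) = 1/450450; Σ_t [0,0]: t=0:+1/2304 = 1/2304; (3j)²=5/143 [(4 4 4; 2 -4 2)], sign=+1
B: triangle coeff Δ(4,4,4) = 1/450450; Σ_t [2,4]: t=2:+1/576 t=3:−1/144 t=4:+1/576 = -1/288; (3j)²=20/1001 [(4 4 4; -1 2 -1)], sign=+1
I_A²/I_B² = (5/143)/(20/1001) = 7/4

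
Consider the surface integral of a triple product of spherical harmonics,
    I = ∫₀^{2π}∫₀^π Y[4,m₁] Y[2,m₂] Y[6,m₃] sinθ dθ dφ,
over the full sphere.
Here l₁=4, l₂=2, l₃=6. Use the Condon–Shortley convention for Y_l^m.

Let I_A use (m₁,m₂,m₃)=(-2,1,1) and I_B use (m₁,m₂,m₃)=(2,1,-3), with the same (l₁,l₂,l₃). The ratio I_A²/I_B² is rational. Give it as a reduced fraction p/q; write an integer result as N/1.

Shared (l₁,l₂,l₃)=(4,2,6): N and (l;000)² cancel in I_A²/I_B².
A: Δ = 0!·8!·4!/13! = 1/6435; Racah Σ t=0..0: t=0:+1/8640 = 1/8640; ⇒ 3j(4 2 6; -2 1 1)² = 14/1287, sgn -1
B: Δ = 0!·8!·4!/13! = 1/6435; Racah Σ t=0..0: t=0:+1/8640 = 1/8640; ⇒ 3j(4 2 6; 2 1 -3)² = 28/715, sgn -1
I_A²/I_B² = (14/1287)/(28/715) = 5/18

5/18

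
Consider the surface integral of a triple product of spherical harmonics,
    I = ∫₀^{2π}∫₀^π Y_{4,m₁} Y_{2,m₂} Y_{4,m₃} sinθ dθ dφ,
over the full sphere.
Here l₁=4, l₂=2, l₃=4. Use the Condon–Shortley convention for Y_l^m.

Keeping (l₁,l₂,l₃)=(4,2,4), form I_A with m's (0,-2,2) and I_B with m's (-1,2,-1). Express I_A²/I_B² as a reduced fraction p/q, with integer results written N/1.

Shared (l₁,l₂,l₃)=(4,2,4): N and (l;000)² cancel in I_A²/I_B².
A: Δ = 2!·6!·2!/11! = 1/13860; Racah Σ t=0..0: t=0:+1/192 = 1/192; ⇒ 3j(4 2 4; 0 -2 2)² = 3/77, sgn +1
B: Δ = 2!·6!·2!/11! = 1/13860; Racah Σ t=2..2: t=2:+1/144 = 1/144; ⇒ 3j(4 2 4; -1 2 -1)² = 10/231, sgn -1
I_A²/I_B² = (3/77)/(10/231) = 9/10

9/10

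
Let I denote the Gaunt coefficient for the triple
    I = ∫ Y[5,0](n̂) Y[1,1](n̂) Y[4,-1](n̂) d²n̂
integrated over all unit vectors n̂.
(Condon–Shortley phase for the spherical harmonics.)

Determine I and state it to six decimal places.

Rules hold: Σm=0, L=10 even, 4≤4≤6.
N = 11·3·9 = 297
Δ = 2!·8!·0!/11! = 1/495
Racah Σ t=1..1: t=1:−1/576 = -1/576
⇒ 3j(5 1 4; 0 0 0)² = 5/99, sgn -1
Racah Σ t=2..2: t=2:+1/1440 = 1/1440
⇒ 3j(5 1 4; 0 1 -1)² = 2/99, sgn -1
4πI² = N·(3j₀)²·(3jₘ)² = 10/33
I = +1·√(0.30303/4π) = 0.15528807

0.155288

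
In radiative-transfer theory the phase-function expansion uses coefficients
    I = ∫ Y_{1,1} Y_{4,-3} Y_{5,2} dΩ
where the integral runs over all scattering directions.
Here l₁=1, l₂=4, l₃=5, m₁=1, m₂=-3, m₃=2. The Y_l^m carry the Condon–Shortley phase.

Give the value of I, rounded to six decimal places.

0.085055

Checks pass: Σm=0; 10 even; l₃=5∈[3,5].
(2·1+1)(2·4+1)(2·5+1) = 297
Δ: 0! 2! 8! / 11! → 1/495
sum: t=0:+1/576 = 1/576
3j²(1 4 5; 0 0 0) = Δ·Π!·Σ² = 5/99  (sign -1)
sum: t=0:+1/10080 = 1/10080
3j²(1 4 5; 1 -3 2) = Δ·Π!·Σ² = 1/165  (sign -1)
combine: 4πI² = 297·5/99·1/165 = 1/11
take √, sign +1: I = 0.08505478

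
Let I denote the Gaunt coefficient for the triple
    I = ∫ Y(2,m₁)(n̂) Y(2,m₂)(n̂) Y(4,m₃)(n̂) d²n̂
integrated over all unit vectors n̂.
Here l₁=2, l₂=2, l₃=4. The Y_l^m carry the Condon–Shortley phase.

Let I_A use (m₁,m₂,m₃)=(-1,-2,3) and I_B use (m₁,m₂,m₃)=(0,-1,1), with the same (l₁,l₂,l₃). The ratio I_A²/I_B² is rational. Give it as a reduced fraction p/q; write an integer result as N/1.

Shared (l₁,l₂,l₃)=(2,2,4): N and (l;000)² cancel in I_A²/I_B².
A: Δ = 0!·4!·4!/9! = 1/630; Racah Σ t=0..0: t=0:+1/144 = 1/144; ⇒ 3j(2 2 4; -1 -2 3)² = 1/18, sgn -1
B: Δ = 0!·4!·4!/9! = 1/630; Racah Σ t=0..0: t=0:+1/24 = 1/24; ⇒ 3j(2 2 4; 0 -1 1)² = 1/21, sgn -1
I_A²/I_B² = (1/18)/(1/21) = 7/6

7/6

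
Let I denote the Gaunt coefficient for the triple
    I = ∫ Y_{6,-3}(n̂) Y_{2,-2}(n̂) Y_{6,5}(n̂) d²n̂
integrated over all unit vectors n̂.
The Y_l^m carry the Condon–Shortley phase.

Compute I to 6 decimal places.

0.120286

m-sum 0 ✓  L=14 even ✓  4≤6≤8 ✓
Π(2lᵢ+1) = 13×5×13 = 845
triangle coeff Δ(6,2,6) = 1/90090
Σ_t [0,2]: t=0:+1/69120 t=1:−1/14400 t=2:+1/69120 = -7/172800
(3j)²=14/715 [(6 2 6; 0 0 0)], sign=-1
Σ_t [0,0]: t=0:+1/1451520 = 1/1451520
(3j)²=1/91 [(6 2 6; -3 -2 5)], sign=-1
⇒ 4πI² = 2/11
I = (+1)√(2/11/(4π)) = 0.12028562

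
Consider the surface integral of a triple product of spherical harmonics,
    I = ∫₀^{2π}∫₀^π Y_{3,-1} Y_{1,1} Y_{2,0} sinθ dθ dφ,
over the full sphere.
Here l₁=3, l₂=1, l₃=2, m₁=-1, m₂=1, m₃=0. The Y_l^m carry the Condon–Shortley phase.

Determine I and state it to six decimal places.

Rules hold: Σm=0, L=6 even, 2≤2≤4.
N = 7·3·5 = 105
Δ = 2!·4!·0!/7! = 1/105
Racah Σ t=1..1: t=1:−1/4 = -1/4
⇒ 3j(3 1 2; 0 0 0)² = 3/35, sgn -1
Racah Σ t=2..2: t=2:+1/8 = 1/8
⇒ 3j(3 1 2; -1 1 0)² = 2/35, sgn +1
4πI² = N·(3j₀)²·(3jₘ)² = 18/35
I = -1·√(0.514286/4π) = -0.20230066

-0.202301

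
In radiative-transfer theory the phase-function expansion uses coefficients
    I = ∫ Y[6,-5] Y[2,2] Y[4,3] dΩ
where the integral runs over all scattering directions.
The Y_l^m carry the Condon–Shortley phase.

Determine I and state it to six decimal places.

-0.288917

m-sum 0 ✓  L=12 even ✓  4≤4≤8 ✓
Π(2lᵢ+1) = 13×5×9 = 585
triangle coeff Δ(6,2,4) = 1/6435
Σ_t [2,2]: t=2:+1/2304 = 1/2304
(3j)²=5/143 [(6 2 4; 0 0 0)], sign=+1
Σ_t [4,4]: t=4:+1/120960 = 1/120960
(3j)²=2/39 [(6 2 4; -5 2 3)], sign=-1
⇒ 4πI² = 150/143
I = (-1)√(150/143/(4π)) = -0.28891672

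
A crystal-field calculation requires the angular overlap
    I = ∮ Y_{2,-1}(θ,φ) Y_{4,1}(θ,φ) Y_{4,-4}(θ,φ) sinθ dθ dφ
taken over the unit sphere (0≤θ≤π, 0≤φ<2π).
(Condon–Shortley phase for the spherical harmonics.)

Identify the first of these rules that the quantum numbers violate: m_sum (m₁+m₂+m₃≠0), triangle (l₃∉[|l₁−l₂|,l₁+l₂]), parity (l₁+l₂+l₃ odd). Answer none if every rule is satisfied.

m_sum

m₁+m₂+m₃ = -1 + 1 − 4 = -4  ✗
triangle: |2−4|=2 ≤ l₃=4 ≤ 2+4=6
parity: l₁+l₂+l₃ = 10 is even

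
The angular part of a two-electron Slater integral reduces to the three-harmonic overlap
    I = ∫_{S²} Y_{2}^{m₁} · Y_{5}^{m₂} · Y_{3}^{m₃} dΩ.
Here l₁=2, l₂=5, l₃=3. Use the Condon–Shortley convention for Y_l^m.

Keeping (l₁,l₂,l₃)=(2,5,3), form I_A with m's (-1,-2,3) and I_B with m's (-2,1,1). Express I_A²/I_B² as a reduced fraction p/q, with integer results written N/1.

l's match ⇒ only the (l;m) 3-j factors differ between A and B.
A: triangle coeff Δ(2,5,3) = 1/2310; Σ_t [3,3]: t=3:−1/4320 = -1/4320; (3j)²=1/330 [(2 5 3; -1 -2 3)], sign=-1
B: triangle coeff Δ(2,5,3) = 1/2310; Σ_t [4,4]: t=4:+1/1152 = 1/1152; (3j)²=1/154 [(2 5 3; -2 1 1)], sign=+1
I_A²/I_B² = (1/330)/(1/154) = 7/15

7/15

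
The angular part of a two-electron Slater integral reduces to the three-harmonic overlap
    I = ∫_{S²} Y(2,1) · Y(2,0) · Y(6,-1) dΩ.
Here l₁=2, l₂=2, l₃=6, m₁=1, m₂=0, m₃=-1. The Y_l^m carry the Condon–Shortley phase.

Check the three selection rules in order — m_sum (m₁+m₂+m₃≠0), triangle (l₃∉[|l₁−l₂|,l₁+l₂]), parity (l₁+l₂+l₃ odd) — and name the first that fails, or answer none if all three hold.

triangle

Σmᵢ = 0  ✓
l₃∈[|l₁−l₂|,l₁+l₂]=[0,4], have l₃=6  ✗
Σlᵢ = 10 ⇒ even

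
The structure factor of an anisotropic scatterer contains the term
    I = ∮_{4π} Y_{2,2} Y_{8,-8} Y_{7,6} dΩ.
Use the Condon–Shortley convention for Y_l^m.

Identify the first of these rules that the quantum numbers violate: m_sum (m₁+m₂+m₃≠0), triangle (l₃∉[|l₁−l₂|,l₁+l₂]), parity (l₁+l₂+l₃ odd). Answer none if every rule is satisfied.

parity

Σmᵢ = 0  ✓
l₃∈[|l₁−l₂|,l₁+l₂]=[6,10], have l₃=7  ✓
Σlᵢ = 17 ⇒ odd  ✗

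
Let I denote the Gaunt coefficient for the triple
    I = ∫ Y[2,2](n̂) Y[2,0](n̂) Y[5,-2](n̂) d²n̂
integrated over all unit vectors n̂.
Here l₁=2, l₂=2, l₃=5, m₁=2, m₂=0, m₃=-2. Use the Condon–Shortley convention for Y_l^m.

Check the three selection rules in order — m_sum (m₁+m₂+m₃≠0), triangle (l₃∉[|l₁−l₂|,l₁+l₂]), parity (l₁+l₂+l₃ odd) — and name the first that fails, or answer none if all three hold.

triangle

azimuthal sum: 2 + 0 − 2 = 0  ✓
0 ≤ 5 ≤ 4 (triangle on l)  ✗
L = 2 + 2 + 5 = 9 (odd)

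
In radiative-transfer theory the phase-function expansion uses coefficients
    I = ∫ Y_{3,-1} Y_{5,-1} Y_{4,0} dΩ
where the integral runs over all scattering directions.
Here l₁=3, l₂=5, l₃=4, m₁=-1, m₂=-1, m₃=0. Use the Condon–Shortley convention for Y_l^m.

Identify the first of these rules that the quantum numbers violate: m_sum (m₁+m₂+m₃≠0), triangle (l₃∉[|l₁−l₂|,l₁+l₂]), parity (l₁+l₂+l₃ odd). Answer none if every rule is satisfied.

m₁+m₂+m₃ = -1 − 1 + 0 = -2  ✗
triangle: |3−5|=2 ≤ l₃=4 ≤ 3+5=8
parity: l₁+l₂+l₃ = 12 is even

m_sum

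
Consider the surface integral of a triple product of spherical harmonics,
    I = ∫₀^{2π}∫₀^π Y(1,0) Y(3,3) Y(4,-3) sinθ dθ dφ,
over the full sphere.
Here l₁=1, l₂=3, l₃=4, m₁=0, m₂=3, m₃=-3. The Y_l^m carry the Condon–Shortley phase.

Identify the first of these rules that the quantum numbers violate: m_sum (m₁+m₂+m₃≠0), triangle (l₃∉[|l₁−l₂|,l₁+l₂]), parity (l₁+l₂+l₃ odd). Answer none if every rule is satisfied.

azimuthal sum: 0 + 3 − 3 = 0  ✓
2 ≤ 4 ≤ 4 (triangle on l)  ✓
L = 1 + 3 + 4 = 8 (even)  ✓

none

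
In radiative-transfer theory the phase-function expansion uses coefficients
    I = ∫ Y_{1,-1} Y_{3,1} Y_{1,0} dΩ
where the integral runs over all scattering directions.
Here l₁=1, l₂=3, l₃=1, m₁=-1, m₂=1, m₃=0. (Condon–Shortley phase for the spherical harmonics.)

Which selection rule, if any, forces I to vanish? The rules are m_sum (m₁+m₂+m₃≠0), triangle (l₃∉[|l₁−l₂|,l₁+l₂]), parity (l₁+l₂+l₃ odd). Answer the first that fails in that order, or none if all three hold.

triangle

azimuthal sum: -1 + 1 + 0 = 0  ✓
2 ≤ 1 ≤ 4 (triangle on l)  ✗
L = 1 + 3 + 1 = 5 (odd)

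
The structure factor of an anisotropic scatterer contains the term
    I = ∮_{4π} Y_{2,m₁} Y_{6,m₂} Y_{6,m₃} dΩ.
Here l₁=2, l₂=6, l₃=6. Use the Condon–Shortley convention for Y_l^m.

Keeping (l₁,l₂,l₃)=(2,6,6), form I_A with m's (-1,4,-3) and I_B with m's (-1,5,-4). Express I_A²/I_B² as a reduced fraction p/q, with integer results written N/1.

l's match ⇒ only the (l;m) 3-j factors differ between A and B.
A: triangle coeff Δ(2,6,6) = 1/90090; Σ_t [1,2]: t=1:−1/725760 t=2:+1/161280 = 1/207360; (3j)²=7/286 [(2 6 6; -1 4 -3)], sign=-1
B: triangle coeff Δ(2,6,6) = 1/90090; Σ_t [1,2]: t=1:−1/7257600 t=2:+1/725760 = 1/806400; (3j)²=27/910 [(2 6 6; -1 5 -4)], sign=+1
I_A²/I_B² = (7/286)/(27/910) = 245/297

245/297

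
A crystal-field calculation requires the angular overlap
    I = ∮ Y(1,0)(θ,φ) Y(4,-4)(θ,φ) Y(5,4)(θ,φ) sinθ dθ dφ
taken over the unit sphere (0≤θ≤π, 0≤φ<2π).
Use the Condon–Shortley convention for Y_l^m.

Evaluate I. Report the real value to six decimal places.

0.147319

m-sum 0 ✓  L=10 even ✓  3≤5≤5 ✓
Π(2lᵢ+1) = 3×9×11 = 297
triangle coeff Δ(1,4,5) = 1/495
Σ_t [0,0]: t=0:+1/576 = 1/576
(3j)²=5/99 [(1 4 5; 0 0 0)], sign=-1
Σ_t [0,0]: t=0:+1/40320 = 1/40320
(3j)²=1/55 [(1 4 5; 0 -4 4)], sign=-1
⇒ 4πI² = 3/11
I = (+1)√(3/11/(4π)) = 0.14731920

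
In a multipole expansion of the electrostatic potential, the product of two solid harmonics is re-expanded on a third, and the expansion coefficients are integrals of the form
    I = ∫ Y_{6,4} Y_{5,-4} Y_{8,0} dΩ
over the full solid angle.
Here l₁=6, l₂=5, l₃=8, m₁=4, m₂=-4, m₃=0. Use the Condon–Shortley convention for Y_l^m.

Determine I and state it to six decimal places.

l₁+l₂+l₃=19 is odd: 3j(l;000)=0 ⇒ I=0

0.000000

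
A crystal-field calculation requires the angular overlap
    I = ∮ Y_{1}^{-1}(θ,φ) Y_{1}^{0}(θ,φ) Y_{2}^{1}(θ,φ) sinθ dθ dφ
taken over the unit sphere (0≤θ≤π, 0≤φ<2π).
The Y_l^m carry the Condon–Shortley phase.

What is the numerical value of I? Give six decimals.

-0.218510

m-sum 0 ✓  L=4 even ✓  0≤2≤2 ✓
Π(2lᵢ+1) = 3×3×5 = 45
triangle coeff Δ(1,1,2) = 1/30
Σ_t [0,0]: t=0:+1/1 = 1/1
(3j)²=2/15 [(1 1 2; 0 0 0)], sign=+1
Σ_t [0,0]: t=0:+1/2 = 1/2
(3j)²=1/10 [(1 1 2; -1 0 1)], sign=-1
⇒ 4πI² = 3/5
I = (-1)√(3/5/(4π)) = -0.21850969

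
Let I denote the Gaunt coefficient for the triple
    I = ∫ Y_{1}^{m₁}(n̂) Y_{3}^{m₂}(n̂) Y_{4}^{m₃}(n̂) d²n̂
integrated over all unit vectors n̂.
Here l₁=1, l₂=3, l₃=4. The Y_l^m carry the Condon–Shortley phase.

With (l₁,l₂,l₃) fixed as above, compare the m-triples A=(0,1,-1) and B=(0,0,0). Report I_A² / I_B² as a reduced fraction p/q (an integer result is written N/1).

Shared (l₁,l₂,l₃)=(1,3,4): N and (l;000)² cancel in I_A²/I_B².
A: Δ = 0!·2!·6!/9! = 1/252; Racah Σ t=0..0: t=0:+1/48 = 1/48; ⇒ 3j(1 3 4; 0 1 -1)² = 5/84, sgn -1
B: Δ = 0!·2!·6!/9! = 1/252; Racah Σ t=0..0: t=0:+1/36 = 1/36; ⇒ 3j(1 3 4; 0 0 0)² = 4/63, sgn +1
I_A²/I_B² = (5/84)/(4/63) = 15/16

15/16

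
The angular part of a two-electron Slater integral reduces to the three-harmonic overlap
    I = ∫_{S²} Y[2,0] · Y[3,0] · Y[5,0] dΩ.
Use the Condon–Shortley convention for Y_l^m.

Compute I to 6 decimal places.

0.239615

Rules hold: Σm=0, L=10 even, 1≤5≤5.
N = 5·7·11 = 385
Δ = 0!·4!·6!/11! = 1/2310
Racah Σ t=0..0: t=0:+1/144 = 1/144
⇒ 3j(2 3 5; 0 0 0)² = 10/231, sgn -1
(m-triple is (0,0,0) — same symbol as above.)
4πI² = N·(3j₀)²·(3jₘ)² = 500/693
I = +1·√(0.721501/4π) = 0.23961470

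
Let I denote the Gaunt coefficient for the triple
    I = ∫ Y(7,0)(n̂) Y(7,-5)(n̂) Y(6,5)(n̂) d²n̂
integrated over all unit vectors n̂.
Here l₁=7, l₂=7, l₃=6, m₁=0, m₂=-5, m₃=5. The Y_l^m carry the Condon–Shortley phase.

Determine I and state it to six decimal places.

Rules hold: Σm=0, L=20 even, 0≤6≤14.
N = 15·15·13 = 2925
Δ = 8!·6!·6!/21! = 1/2444321880
Racah Σ t=1..7: t=1:−1/2612736000 t=2:+1/20736000 t=3:−1/1658880 t=4:+1/746496 t=5:−1/1658880 t=6:+1/20736000 t=7:−1/2612736000 = 1/4354560
⇒ 3j(7 7 6; 0 0 0)² = 1000/138567, sgn +1
Racah Σ t=1..2: t=1:−1/435456000 t=2:+1/124416000 = 1/174182400
⇒ 3j(7 7 6; 0 -5 5)² = 55/4199, sgn -1
4πI² = N·(3j₀)²·(3jₘ)² = 375000/1356277
I = -1·√(0.276492/4π) = -0.14833256

-0.148333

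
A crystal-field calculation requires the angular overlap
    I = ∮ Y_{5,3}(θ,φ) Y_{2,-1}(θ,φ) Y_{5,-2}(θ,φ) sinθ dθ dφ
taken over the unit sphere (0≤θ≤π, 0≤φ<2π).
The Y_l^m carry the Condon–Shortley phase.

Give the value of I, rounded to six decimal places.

Checks pass: Σm=0; 12 even; l₃=5∈[3,7].
(2·5+1)(2·2+1)(2·5+1) = 605
Δ: 2! 8! 2! / 13! → 1/38610
sum: t=0:+1/2880 t=1:−1/576 t=2:+1/2880 = -1/960
3j²(5 2 5; 0 0 0) = Δ·Π!·Σ² = 10/429  (sign +1)
sum: t=0:+1/2880 t=1:−1/10080 = 1/4032
3j²(5 2 5; 3 -1 -2) = Δ·Π!·Σ² = 10/429  (sign -1)
combine: 4πI² = 605·10/429·10/429 = 500/1521
take √, sign -1: I = -0.16173926

-0.161739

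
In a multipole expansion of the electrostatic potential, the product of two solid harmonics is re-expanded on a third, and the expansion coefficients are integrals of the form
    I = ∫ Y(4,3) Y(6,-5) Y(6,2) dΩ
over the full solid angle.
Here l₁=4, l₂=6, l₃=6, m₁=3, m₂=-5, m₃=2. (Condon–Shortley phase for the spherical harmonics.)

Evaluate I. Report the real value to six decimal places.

Rules hold: Σm=0, L=16 even, 2≤6≤10.
N = 9·13·13 = 1521
Δ = 4!·4!·8!/17! = 1/15315300
Racah Σ t=0..4: t=0:+1/829440 t=1:−1/25920 t=2:+1/9216 t=3:−1/25920 t=4:+1/829440 = 7/207360
⇒ 3j(4 6 6; 0 0 0)² = 28/2431, sgn +1
Racah Σ t=0..1: t=0:+1/725760 t=1:−1/5806080 = 1/829440
⇒ 3j(4 6 6; 3 -5 2)² = 49/2652, sgn +1
4πI² = N·(3j₀)²·(3jₘ)² = 1029/3179
I = +1·√(0.323687/4π) = 0.16049352

0.160494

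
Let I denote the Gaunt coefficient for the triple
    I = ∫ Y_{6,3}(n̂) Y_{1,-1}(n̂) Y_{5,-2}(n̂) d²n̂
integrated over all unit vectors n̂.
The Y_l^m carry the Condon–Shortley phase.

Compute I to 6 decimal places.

Checks pass: Σm=0; 12 even; l₃=5∈[5,7].
(2·6+1)(2·1+1)(2·5+1) = 429
Δ: 2! 10! 0! / 13! → 1/858
sum: t=1:−1/14400 = -1/14400
3j²(6 1 5; 0 0 0) = Δ·Π!·Σ² = 6/143  (sign +1)
sum: t=0:+1/60480 = 1/60480
3j²(6 1 5; 3 -1 -2) = Δ·Π!·Σ² = 6/143  (sign -1)
combine: 4πI² = 429·6/143·6/143 = 108/143
take √, sign -1: I = -0.24515397

-0.245154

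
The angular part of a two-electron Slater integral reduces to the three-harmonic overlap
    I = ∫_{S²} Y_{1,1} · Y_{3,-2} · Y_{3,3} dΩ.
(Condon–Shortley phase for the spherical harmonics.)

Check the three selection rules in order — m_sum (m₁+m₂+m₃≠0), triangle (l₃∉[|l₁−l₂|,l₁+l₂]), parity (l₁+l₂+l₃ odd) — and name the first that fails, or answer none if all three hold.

m_sum

Σmᵢ = 2  ✗
l₃∈[|l₁−l₂|,l₁+l₂]=[2,4], have l₃=3
Σlᵢ = 7 ⇒ odd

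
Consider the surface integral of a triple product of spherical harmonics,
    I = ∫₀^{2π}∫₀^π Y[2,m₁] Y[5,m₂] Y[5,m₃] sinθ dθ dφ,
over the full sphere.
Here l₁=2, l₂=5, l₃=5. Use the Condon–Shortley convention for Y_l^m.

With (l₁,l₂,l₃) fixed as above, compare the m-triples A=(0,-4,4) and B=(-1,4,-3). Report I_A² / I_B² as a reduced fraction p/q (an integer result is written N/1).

12/49

Same 2,5,5: normalisation and zero-m 3j drop out of the ratio.
A: Δ: 2! 2! 8! / 13! → 1/38610; sum: t=0:+1/20160 t=1:−1/40320 = 1/40320; 3j²(2 5 5; 0 -4 4) = Δ·Π!·Σ² = 6/715  (sign -1)
B: Δ: 2! 2! 8! / 13! → 1/38610; sum: t=1:−1/80640 t=2:+1/10080 = 1/11520; 3j²(2 5 5; -1 4 -3) = Δ·Π!·Σ² = 49/1430  (sign +1)
I_A²/I_B² = (6/715)/(49/1430) = 12/49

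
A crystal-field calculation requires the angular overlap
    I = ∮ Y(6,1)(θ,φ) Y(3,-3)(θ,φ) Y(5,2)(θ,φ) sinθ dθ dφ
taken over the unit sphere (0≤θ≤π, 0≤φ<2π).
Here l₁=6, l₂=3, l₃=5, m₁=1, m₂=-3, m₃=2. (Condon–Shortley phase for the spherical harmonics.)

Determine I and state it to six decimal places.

Rules hold: Σm=0, L=14 even, 3≤5≤9.
N = 13·7·11 = 1001
Δ = 4!·8!·2!/15! = 1/675675
Racah Σ t=1..3: t=1:−1/8640 t=2:+1/2304 t=3:−1/8640 = 7/34560
⇒ 3j(6 3 5; 0 0 0)² = 7/429, sgn -1
Racah Σ t=0..0: t=0:+1/34560 = 1/34560
⇒ 3j(6 3 5; 1 -3 2)² = 7/429, sgn -1
4πI² = N·(3j₀)²·(3jₘ)² = 343/1287
I = +1·√(0.266511/4π) = 0.14563067

0.145631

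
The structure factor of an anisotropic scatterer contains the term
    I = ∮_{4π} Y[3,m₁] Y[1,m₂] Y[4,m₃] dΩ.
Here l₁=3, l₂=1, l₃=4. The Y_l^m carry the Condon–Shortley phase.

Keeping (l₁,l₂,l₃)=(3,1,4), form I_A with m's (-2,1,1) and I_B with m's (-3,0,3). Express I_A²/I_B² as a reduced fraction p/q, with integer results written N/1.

Shared (l₁,l₂,l₃)=(3,1,4): N and (l;000)² cancel in I_A²/I_B².
A: Δ = 0!·6!·2!/9! = 1/252; Racah Σ t=0..0: t=0:+1/240 = 1/240; ⇒ 3j(3 1 4; -2 1 1)² = 1/84, sgn -1
B: Δ = 0!·6!·2!/9! = 1/252; Racah Σ t=0..0: t=0:+1/720 = 1/720; ⇒ 3j(3 1 4; -3 0 3)² = 1/36, sgn -1
I_A²/I_B² = (1/84)/(1/36) = 3/7

3/7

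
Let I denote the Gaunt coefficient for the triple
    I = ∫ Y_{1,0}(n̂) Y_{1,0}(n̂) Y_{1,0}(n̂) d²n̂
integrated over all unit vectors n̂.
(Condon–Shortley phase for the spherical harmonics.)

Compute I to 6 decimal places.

l₁+l₂+l₃=3 is odd: 3j(l;000)=0 ⇒ I=0

0.000000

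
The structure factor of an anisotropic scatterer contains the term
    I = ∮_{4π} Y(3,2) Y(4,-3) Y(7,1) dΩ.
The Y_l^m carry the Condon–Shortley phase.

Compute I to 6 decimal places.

-0.046682

Checks pass: Σm=0; 14 even; l₃=7∈[1,7].
(2·3+1)(2·4+1)(2·7+1) = 945
Δ: 0! 6! 8! / 15! → 1/45045
sum: t=0:+1/20736 = 1/20736
3j²(3 4 7; 0 0 0) = Δ·Π!·Σ² = 35/1287  (sign -1)
sum: t=0:+1/604800 = 1/604800
3j²(3 4 7; 2 -3 1) = Δ·Π!·Σ² = 16/15015  (sign +1)
combine: 4πI² = 945·35/1287·16/15015 = 560/20449
take √, sign -1: I = -0.04668239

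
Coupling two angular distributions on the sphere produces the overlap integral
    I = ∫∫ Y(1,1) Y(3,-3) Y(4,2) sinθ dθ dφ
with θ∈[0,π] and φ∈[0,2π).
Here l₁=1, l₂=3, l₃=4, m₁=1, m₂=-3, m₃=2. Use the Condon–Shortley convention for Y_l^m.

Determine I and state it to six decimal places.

0.061558

Rules hold: Σm=0, L=8 even, 2≤4≤4.
N = 3·7·9 = 189
Δ = 0!·2!·6!/9! = 1/252
Racah Σ t=0..0: t=0:+1/36 = 1/36
⇒ 3j(1 3 4; 0 0 0)² = 4/63, sgn +1
Racah Σ t=0..0: t=0:+1/1440 = 1/1440
⇒ 3j(1 3 4; 1 -3 2)² = 1/252, sgn +1
4πI² = N·(3j₀)²·(3jₘ)² = 1/21
I = +1·√(0.047619/4π) = 0.06155813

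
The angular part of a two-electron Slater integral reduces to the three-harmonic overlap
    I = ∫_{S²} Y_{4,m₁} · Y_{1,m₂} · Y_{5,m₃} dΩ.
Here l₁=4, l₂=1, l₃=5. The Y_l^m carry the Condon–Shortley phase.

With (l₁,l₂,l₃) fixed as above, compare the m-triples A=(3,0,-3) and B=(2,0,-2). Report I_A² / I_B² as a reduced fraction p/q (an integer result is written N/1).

Shared (l₁,l₂,l₃)=(4,1,5): N and (l;000)² cancel in I_A²/I_B².
A: Δ = 0!·8!·2!/11! = 1/495; Racah Σ t=0..0: t=0:+1/5040 = 1/5040; ⇒ 3j(4 1 5; 3 0 -3)² = 16/495, sgn +1
B: Δ = 0!·8!·2!/11! = 1/495; Racah Σ t=0..0: t=0:+1/1440 = 1/1440; ⇒ 3j(4 1 5; 2 0 -2)² = 7/165, sgn -1
I_A²/I_B² = (16/495)/(7/165) = 16/21

16/21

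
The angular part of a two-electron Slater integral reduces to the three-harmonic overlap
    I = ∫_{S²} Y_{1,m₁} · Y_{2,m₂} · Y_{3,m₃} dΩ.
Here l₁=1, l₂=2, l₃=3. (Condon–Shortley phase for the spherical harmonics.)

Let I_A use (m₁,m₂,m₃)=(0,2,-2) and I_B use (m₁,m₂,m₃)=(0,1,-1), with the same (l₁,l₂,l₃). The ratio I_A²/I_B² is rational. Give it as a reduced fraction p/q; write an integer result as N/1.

l's match ⇒ only the (l;m) 3-j factors differ between A and B.
A: triangle coeff Δ(1,2,3) = 1/105; Σ_t [0,0]: t=0:+1/24 = 1/24; (3j)²=1/21 [(1 2 3; 0 2 -2)], sign=-1
B: triangle coeff Δ(1,2,3) = 1/105; Σ_t [0,0]: t=0:+1/6 = 1/6; (3j)²=8/105 [(1 2 3; 0 1 -1)], sign=+1
I_A²/I_B² = (1/21)/(8/105) = 5/8

5/8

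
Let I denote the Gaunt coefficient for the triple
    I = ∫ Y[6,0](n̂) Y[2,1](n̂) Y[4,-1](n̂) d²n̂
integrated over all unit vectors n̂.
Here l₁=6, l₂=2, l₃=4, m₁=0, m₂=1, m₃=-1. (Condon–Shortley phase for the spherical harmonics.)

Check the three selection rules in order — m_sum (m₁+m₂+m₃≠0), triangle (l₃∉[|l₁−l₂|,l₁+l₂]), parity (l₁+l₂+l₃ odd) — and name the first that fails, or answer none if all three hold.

Σmᵢ = 0  ✓
l₃∈[|l₁−l₂|,l₁+l₂]=[4,8], have l₃=4  ✓
Σlᵢ = 12 ⇒ even  ✓

none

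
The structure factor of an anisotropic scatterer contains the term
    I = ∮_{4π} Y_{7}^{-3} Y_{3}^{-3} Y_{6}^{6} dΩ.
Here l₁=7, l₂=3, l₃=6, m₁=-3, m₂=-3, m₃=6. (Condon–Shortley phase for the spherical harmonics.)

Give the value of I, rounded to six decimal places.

0.026979

m-sum 0 ✓  L=16 even ✓  4≤6≤10 ✓
Π(2lᵢ+1) = 15×7×13 = 1365
triangle coeff Δ(7,3,6) = 1/2042040
Σ_t [1,3]: t=1:−1/207360 t=2:+1/57600 t=3:−1/207360 = 1/129600
(3j)²=168/12155 [(7 3 6; 0 0 0)], sign=+1
Σ_t [0,0]: t=0:+1/174182400 = 1/174182400
(3j)²=3/6188 [(7 3 6; -3 -3 6)], sign=+1
⇒ 4πI² = 378/41327
I = (+1)√(378/41327/(4π)) = 0.02697889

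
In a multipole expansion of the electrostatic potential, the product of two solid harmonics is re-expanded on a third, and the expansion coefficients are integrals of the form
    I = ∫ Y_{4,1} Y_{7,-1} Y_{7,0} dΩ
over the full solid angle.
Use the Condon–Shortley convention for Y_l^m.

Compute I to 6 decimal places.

Rules hold: Σm=0, L=18 even, 3≤7≤11.
N = 9·15·15 = 2025
Δ = 4!·4!·10!/19! = 1/58198140
Racah Σ t=0..4: t=0:+1/17418240 t=1:−1/622080 t=2:+1/230400 t=3:−1/622080 t=4:+1/17418240 = 1/806400
⇒ 3j(4 7 7; 0 0 0)² = 2268/230945, sgn -1
Racah Σ t=0..3: t=0:+1/2488320 t=1:−1/345600 t=2:+1/414720 t=3:−1/4354560 = -1/3225600
⇒ 3j(4 7 7; 1 -1 0)² = 81/92378, sgn +1
4πI² = N·(3j₀)²·(3jₘ)² = 37200870/2133423721
I = -1·√(0.0174372/4π) = -0.03725058

-0.037251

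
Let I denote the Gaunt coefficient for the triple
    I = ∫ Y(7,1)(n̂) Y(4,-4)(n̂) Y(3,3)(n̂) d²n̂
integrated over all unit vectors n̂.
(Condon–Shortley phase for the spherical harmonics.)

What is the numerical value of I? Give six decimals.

-0.006738

m-sum 0 ✓  L=14 even ✓  3≤3≤11 ✓
Π(2lᵢ+1) = 15×9×7 = 945
triangle coeff Δ(7,4,3) = 1/45045
Σ_t [4,4]: t=4:+1/20736 = 1/20736
(3j)²=35/1287 [(7 4 3; 0 0 0)], sign=-1
Σ_t [0,0]: t=0:+1/29030400 = 1/29030400
(3j)²=1/45045 [(7 4 3; 1 -4 3)], sign=+1
⇒ 4πI² = 35/61347
I = (-1)√(35/61347/(4π)) = -0.00673802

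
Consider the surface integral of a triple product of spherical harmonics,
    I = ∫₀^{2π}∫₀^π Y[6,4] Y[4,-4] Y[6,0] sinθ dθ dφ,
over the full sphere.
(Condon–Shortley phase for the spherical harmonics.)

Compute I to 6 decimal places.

Checks pass: Σm=0; 16 even; l₃=6∈[2,10].
(2·6+1)(2·4+1)(2·6+1) = 1521
Δ: 4! 8! 4! / 17! → 1/15315300
sum: t=0:+1/829440 t=1:−1/25920 t=2:+1/9216 t=3:−1/25920 t=4:+1/829440 = 7/207360
3j²(6 4 6; 0 0 0) = Δ·Π!·Σ² = 28/2431  (sign +1)
sum: t=0:+1/829440 = 1/829440
3j²(6 4 6; 4 -4 0) = Δ·Π!·Σ² = 35/2431  (sign +1)
combine: 4πI² = 1521·28/2431·35/2431 = 8820/34969
take √, sign +1: I = 0.14167322

0.141673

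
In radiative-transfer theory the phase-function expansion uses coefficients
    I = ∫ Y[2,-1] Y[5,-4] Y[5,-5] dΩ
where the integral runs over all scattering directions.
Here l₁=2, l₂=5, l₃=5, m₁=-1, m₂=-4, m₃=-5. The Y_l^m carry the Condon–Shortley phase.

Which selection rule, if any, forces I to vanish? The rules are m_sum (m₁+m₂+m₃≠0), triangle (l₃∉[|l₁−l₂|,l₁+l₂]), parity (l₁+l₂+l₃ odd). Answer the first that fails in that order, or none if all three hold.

m_sum

m₁+m₂+m₃ = -1 − 4 − 5 = -10  ✗
triangle: |2−5|=3 ≤ l₃=5 ≤ 2+5=7
parity: l₁+l₂+l₃ = 12 is even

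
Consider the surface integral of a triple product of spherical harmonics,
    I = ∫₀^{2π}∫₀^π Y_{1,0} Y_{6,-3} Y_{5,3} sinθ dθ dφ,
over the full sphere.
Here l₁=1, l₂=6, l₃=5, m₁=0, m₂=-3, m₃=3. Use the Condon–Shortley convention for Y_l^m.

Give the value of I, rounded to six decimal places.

-0.212310

Rules hold: Σm=0, L=12 even, 5≤5≤7.
N = 3·13·11 = 429
Δ = 2!·0!·10!/13! = 1/858
Racah Σ t=1..1: t=1:−1/14400 = -1/14400
⇒ 3j(1 6 5; 0 0 0)² = 6/143, sgn +1
Racah Σ t=1..1: t=1:−1/80640 = -1/80640
⇒ 3j(1 6 5; 0 -3 3)² = 9/286, sgn -1
4πI² = N·(3j₀)²·(3jₘ)² = 81/143
I = -1·√(0.566434/4π) = -0.21230956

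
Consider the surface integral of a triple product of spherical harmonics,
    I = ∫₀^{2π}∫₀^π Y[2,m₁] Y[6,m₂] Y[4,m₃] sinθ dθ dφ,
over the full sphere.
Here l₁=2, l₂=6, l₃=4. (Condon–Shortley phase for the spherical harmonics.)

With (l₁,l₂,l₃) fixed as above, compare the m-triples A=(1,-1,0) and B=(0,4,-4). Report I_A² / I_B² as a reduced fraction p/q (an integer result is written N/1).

35/9

Shared (l₁,l₂,l₃)=(2,6,4): N and (l;000)² cancel in I_A²/I_B².
A: Δ = 4!·0!·8!/13! = 1/6435; Racah Σ t=1..1: t=1:−1/3456 = -1/3456; ⇒ 3j(2 6 4; 1 -1 0)² = 35/1287, sgn -1
B: Δ = 4!·0!·8!/13! = 1/6435; Racah Σ t=2..2: t=2:+1/161280 = 1/161280; ⇒ 3j(2 6 4; 0 4 -4)² = 1/143, sgn +1
I_A²/I_B² = (35/1287)/(1/143) = 35/9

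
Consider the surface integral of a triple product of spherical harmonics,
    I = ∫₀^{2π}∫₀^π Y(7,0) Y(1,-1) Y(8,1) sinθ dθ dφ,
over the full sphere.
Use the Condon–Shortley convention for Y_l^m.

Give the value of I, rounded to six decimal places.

-0.183585

Rules hold: Σm=0, L=16 even, 6≤8≤8.
N = 15·3·17 = 765
Δ = 0!·14!·2!/17! = 1/2040
Racah Σ t=0..0: t=0:+1/25401600 = 1/25401600
⇒ 3j(7 1 8; 0 0 0)² = 8/255, sgn +1
Racah Σ t=0..0: t=0:+1/50803200 = 1/50803200
⇒ 3j(7 1 8; 0 -1 1)² = 3/170, sgn -1
4πI² = N·(3j₀)²·(3jₘ)² = 36/85
I = -1·√(0.423529/4π) = -0.18358486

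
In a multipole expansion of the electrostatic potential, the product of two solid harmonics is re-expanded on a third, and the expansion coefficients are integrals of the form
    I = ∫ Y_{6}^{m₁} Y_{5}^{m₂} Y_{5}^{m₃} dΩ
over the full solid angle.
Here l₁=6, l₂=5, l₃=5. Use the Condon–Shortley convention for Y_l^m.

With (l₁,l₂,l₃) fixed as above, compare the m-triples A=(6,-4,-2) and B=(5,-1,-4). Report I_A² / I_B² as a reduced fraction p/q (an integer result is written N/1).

28/27

l's match ⇒ only the (l;m) 3-j factors differ between A and B.
A: triangle coeff Δ(6,5,5) = 1/28588560; Σ_t [0,0]: t=0:+1/3110400 = 1/3110400; (3j)²=21/1105 [(6 5 5; 6 -4 -2)], sign=-1
B: triangle coeff Δ(6,5,5) = 1/28588560; Σ_t [0,1]: t=0:+1/2073600 t=1:−1/518400 = -1/691200; (3j)²=81/4420 [(6 5 5; 5 -1 -4)], sign=+1
I_A²/I_B² = (21/1105)/(81/4420) = 28/27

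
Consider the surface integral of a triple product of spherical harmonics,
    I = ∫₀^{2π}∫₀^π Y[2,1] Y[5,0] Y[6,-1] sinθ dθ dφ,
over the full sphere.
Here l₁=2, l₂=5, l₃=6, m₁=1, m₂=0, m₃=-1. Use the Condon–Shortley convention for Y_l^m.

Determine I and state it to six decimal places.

0.000000

Σlᵢ=13 odd — θ-integrand is odd under cosθ→−cosθ; I=0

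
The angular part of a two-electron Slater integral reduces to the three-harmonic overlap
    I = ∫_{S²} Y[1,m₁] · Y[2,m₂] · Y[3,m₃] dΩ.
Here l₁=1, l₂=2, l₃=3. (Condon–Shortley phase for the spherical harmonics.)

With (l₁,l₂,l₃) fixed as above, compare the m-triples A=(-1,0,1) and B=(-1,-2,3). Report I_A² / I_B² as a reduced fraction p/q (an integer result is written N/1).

2/5

Same 1,2,3: normalisation and zero-m 3j drop out of the ratio.
A: Δ: 0! 2! 4! / 7! → 1/105; sum: t=0:+1/8 = 1/8; 3j²(1 2 3; -1 0 1) = Δ·Π!·Σ² = 2/35  (sign +1)
B: Δ: 0! 2! 4! / 7! → 1/105; sum: t=0:+1/48 = 1/48; 3j²(1 2 3; -1 -2 3) = Δ·Π!·Σ² = 1/7  (sign +1)
I_A²/I_B² = (2/35)/(1/7) = 2/5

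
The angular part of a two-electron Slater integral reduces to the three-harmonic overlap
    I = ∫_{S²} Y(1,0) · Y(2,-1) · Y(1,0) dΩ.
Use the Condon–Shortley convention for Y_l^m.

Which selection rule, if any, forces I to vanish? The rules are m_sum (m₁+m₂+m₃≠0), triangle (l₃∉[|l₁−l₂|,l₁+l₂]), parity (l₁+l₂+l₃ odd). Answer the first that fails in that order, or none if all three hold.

m₁+m₂+m₃ = 0 − 1 + 0 = -1  ✗
triangle: |1−2|=1 ≤ l₃=1 ≤ 1+2=3
parity: l₁+l₂+l₃ = 4 is even

m_sum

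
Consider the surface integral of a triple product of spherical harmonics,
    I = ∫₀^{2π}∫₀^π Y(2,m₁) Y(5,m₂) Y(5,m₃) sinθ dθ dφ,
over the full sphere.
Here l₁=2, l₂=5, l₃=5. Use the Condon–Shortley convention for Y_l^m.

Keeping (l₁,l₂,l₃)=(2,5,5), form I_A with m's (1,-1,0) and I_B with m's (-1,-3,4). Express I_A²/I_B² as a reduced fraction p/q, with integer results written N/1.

Same 2,5,5: normalisation and zero-m 3j drop out of the ratio.
A: Δ: 2! 2! 8! / 13! → 1/38610; sum: t=0:+1/1152 t=1:−1/1440 = 1/5760; 3j²(2 5 5; 1 -1 0) = Δ·Π!·Σ² = 1/858  (sign -1)
B: Δ: 2! 2! 8! / 13! → 1/38610; sum: t=1:−1/10080 t=2:+1/80640 = -1/11520; 3j²(2 5 5; -1 -3 4) = Δ·Π!·Σ² = 49/1430  (sign +1)
I_A²/I_B² = (1/858)/(49/1430) = 5/147

5/147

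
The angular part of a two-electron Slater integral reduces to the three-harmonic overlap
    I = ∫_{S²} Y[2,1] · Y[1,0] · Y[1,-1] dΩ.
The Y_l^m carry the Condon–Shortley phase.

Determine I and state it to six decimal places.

Rules hold: Σm=0, L=4 even, 1≤1≤3.
N = 5·3·3 = 45
Δ = 2!·2!·0!/5! = 1/30
Racah Σ t=1..1: t=1:−1/1 = -1/1
⇒ 3j(2 1 1; 0 0 0)² = 2/15, sgn +1
Racah Σ t=1..1: t=1:−1/2 = -1/2
⇒ 3j(2 1 1; 1 0 -1)² = 1/10, sgn -1
4πI² = N·(3j₀)²·(3jₘ)² = 3/5
I = -1·√(0.6/4π) = -0.21850969

-0.218510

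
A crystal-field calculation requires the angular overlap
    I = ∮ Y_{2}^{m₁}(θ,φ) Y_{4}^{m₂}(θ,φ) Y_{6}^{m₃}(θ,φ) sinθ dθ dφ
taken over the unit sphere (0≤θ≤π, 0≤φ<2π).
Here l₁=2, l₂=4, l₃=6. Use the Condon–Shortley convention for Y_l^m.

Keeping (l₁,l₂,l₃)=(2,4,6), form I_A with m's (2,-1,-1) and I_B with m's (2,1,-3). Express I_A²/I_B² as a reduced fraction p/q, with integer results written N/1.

Same 2,4,6: normalisation and zero-m 3j drop out of the ratio.
A: Δ: 0! 4! 8! / 13! → 1/6435; sum: t=0:+1/17280 = 1/17280; 3j²(2 4 6; 2 -1 -1) = Δ·Π!·Σ² = 7/1287  (sign -1)
B: Δ: 0! 4! 8! / 13! → 1/6435; sum: t=0:+1/17280 = 1/17280; 3j²(2 4 6; 2 1 -3) = Δ·Π!·Σ² = 14/715  (sign -1)
I_A²/I_B² = (7/1287)/(14/715) = 5/18

5/18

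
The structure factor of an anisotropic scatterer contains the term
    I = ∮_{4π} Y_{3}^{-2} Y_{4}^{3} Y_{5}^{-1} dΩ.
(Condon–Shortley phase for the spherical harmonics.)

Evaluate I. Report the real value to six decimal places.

0.160929

Checks pass: Σm=0; 12 even; l₃=5∈[1,7].
(2·3+1)(2·4+1)(2·5+1) = 693
Δ: 2! 4! 6! / 13! → 1/180180
sum: t=0:+1/576 t=1:−1/144 t=2:+1/576 = -1/288
3j²(3 4 5; 0 0 0) = Δ·Π!·Σ² = 20/1001  (sign +1)
sum: t=1:−1/17280 t=2:+1/1440 = 11/17280
3j²(3 4 5; -2 3 -1) = Δ·Π!·Σ² = 11/468  (sign +1)
combine: 4πI² = 693·20/1001·11/468 = 55/169
take √, sign +1: I = 0.16092854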